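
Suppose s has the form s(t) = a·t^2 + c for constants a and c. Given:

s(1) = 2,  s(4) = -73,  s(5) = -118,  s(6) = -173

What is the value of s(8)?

From s(1) = 2 and s(4) = -73: 1a + c = 2 and 16a + c = -73.
Subtracting: 15a = -75, so a = -5; then c = 2 − (-5)·1 = 7.
So s(t) = -5t² + 7, and s(8) = -313.

-313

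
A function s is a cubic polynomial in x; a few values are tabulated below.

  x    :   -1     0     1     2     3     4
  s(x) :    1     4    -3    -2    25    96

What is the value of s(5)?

First differences: 3, -7, 1, 27, 71. Second differences: -10, 8, 26, 44. Third differences: 18, 18, 18.
Level-3 differences are constant, so s has degree 3.
Fitting a degree-3 polynomial gives s(x) = 3x³ - 5x² - 5x + 4.
Then s(5) = 229.

229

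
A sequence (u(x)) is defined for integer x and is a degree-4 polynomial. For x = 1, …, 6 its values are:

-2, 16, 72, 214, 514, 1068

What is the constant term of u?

First differences: 18, 56, 142, 300, 554. Second differences: 38, 86, 158, 254. Third differences: 48, 72, 96. Fourth differences: 24, 24.
Level-4 differences are constant, so u has degree 4.
Fitting a degree-4 polynomial gives u(x) = x^4 - 2x³ + 6x² - x - 6.
The constant term is u(0) = -6.

-6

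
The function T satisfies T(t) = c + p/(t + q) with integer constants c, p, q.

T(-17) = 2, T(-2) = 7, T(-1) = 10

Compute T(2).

-17

(T(t) − c)(t + q) = p for each data point; the three points give a linear system in c and q, then p follows.
Solving: c = 1, q = -1, p = -18, so T(t) = 1 − 18/(t − 1).
Then T(2) = 1 − 18/1 = -17.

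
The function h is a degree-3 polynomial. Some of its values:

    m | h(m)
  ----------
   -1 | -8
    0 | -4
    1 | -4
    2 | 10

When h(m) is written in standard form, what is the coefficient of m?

Write h(m) = am³ + bm² + cm + d; the 4 given values yield a linear system in the 4 coefficients.
Solving, h(m) = 3m³ - 2m² - m - 4.
The coefficient of m is -1.

-1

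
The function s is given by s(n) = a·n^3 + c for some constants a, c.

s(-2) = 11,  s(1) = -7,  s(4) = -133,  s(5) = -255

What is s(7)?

-691

From s(-2) = 11 and s(1) = -7: -8a + c = 11 and 1a + c = -7.
Subtracting: 9a = -18, so a = -2; then c = 11 − (-2)·(-8) = -5.
So s(n) = -2n³ − 5, and s(7) = -691.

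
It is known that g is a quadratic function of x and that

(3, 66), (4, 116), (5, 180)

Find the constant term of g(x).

0

Write g(x) = ax² + bx + c; the 3 given values yield a linear system in the 3 coefficients.
Solving, g(x) = 7x² + x.
The constant term is g(0) = 0.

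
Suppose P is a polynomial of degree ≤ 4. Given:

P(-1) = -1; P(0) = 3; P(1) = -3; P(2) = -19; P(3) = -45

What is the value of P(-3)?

-39

First differences: 4, -6, -16, -26. Second differences: -10, -10, -10.
Level-2 differences are constant, so P has degree 2.
Fitting a degree-2 polynomial gives P(t) = -5t² - t + 3.
Then P(-3) = -39.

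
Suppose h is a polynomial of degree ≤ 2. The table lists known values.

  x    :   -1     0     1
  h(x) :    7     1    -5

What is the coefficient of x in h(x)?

-6

First differences: -6, -6.
Level-1 differences are constant, so h has degree 1.
Fitting a degree-1 polynomial gives h(x) = -6x + 1.
The coefficient of x is -6.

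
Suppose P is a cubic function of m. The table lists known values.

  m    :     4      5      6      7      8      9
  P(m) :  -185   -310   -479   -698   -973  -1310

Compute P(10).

-1715

First differences: -125, -169, -219, -275, -337. Second differences: -44, -50, -56, -62. Third differences: -6, -6, -6.
Level-3 differences are constant, so P has degree 3.
Fitting a degree-3 polynomial gives P(m) = -m³ - 7m² - m - 5.
Then P(10) = -1715.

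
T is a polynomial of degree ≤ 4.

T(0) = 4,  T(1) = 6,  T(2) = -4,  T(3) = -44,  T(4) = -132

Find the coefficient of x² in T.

Write T(x) = ax^4 + bx³ + cx² + dx + e; the 5 given values yield a linear system in the 5 coefficients.
Solving, the leading coefficient vanishes, and T(x) = -3x³ + 3x² + 2x + 4.
The coefficient of x² is 3.

3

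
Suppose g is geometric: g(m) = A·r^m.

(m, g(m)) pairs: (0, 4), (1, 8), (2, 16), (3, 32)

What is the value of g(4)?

64

Consecutive ratio: 8/4 = 2, and 16/8 = 2, so r = 2.
Then A·2^0 = 4 gives A = 4, and g(m) = 4·2^m.
g(4) = 4·2^4 = 64.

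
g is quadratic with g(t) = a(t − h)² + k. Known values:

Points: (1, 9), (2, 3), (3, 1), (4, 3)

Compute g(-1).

33

First differences -6, -2, 2; second difference 4 = 2a, so a = 2.
Expanding, the t-coefficient is −2ah = -4h; matching it to the data gives h = 3, and then k = 1.
So g(t) = 2(t − 3)² + 1.
g(-1) = 2·(-4)² + 1 = 33.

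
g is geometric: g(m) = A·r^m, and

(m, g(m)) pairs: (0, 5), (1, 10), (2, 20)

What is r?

Consecutive ratio: 10/5 = 2, and 20/10 = 2, so r = 2.
Then A·2^0 = 5 gives A = 5, and g(m) = 5·2^m.

2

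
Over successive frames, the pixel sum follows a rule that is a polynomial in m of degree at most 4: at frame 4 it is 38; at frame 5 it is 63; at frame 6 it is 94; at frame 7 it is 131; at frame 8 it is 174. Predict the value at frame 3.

19

Write the value at m as h(m).
First differences: 25, 31, 37, 43. Second differences: 6, 6, 6.
Level-2 differences are constant, so h has degree 2.
Fitting a degree-2 polynomial gives h(m) = 3m² - 2m - 2.
Then h(3) = 19.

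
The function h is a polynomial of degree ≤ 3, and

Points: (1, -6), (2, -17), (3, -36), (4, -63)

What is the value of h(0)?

Write h(t) = at³ + bt² + ct + d; the 4 given values yield a linear system in the 4 coefficients.
Solving, the leading coefficient vanishes, and h(t) = -4t² + t - 3.
Then h(0) = -3.

-3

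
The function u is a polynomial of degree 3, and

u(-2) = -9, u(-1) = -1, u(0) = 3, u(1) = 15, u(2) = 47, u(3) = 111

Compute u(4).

First differences: 8, 4, 12, 32, 64. Second differences: -4, 8, 20, 32. Third differences: 12, 12, 12.
Level-3 differences are constant, so u has degree 3.
Fitting a degree-3 polynomial gives u(t) = 2t³ + 4t² + 6t + 3.
Then u(4) = 219.

219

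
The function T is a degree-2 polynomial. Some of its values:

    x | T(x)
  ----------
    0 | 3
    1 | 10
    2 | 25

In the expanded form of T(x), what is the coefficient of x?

Write T(x) = ax² + bx + c; the 3 given values yield a linear system in the 3 coefficients.
Solving, T(x) = 4x² + 3x + 3.
The coefficient of x is 3.

3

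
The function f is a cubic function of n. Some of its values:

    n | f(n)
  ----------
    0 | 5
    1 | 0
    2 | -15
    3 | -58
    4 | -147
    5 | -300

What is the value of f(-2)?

First differences: -5, -15, -43, -89, -153. Second differences: -10, -28, -46, -64. Third differences: -18, -18, -18.
Level-3 differences are constant, so f has degree 3.
Fitting a degree-3 polynomial gives f(n) = -3n³ + 4n² - 6n + 5.
Then f(-2) = 57.

57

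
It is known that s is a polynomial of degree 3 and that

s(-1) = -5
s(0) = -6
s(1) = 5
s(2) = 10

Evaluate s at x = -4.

Write s(x) = ax³ + bx² + cx + d; the 4 given values yield a linear system in the 4 coefficients.
Solving, s(x) = -3x³ + 6x² + 8x - 6.
Then s(-4) = 250.

250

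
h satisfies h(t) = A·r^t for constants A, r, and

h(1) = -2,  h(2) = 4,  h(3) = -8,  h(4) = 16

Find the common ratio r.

-2

Consecutive ratio: 4/(-2) = -2, and -8/4 = -2, so r = -2.
Then A·(-2)^1 = -2 gives A = 1, and h(t) = 1·(-2)^t.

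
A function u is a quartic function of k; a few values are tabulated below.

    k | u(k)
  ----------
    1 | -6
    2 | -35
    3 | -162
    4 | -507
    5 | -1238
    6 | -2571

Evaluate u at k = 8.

First differences: -29, -127, -345, -731, -1333. Second differences: -98, -218, -386, -602. Third differences: -120, -168, -216. Fourth differences: -48, -48.
Level-4 differences are constant, so u has degree 4.
Fitting a degree-4 polynomial gives u(k) = -2k^4 + k² - 2k - 3.
Then u(8) = -8147.

-8147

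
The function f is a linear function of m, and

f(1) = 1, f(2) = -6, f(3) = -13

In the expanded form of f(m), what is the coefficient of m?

-7

First differences: -7, -7.
Level-1 differences are constant, so f has degree 1.
Fitting a degree-1 polynomial gives f(m) = -7m + 8.
The coefficient of m is -7.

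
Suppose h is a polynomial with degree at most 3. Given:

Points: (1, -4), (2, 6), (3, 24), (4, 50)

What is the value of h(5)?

84

First differences: 10, 18, 26. Second differences: 8, 8.
Level-2 differences are constant, so h has degree 2.
Extending the table by one column gives the next first difference 34, so h(5) = 50 + 34 = 84.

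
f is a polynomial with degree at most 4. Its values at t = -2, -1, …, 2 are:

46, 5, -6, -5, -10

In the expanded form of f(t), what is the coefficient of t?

Write f(t) = at^4 + bt³ + ct² + dt + e; the 5 given values yield a linear system in the 5 coefficients.
Solving, the leading coefficient vanishes, and f(t) = -3t³ + 6t² - 2t - 6.
The coefficient of t is -2.

-2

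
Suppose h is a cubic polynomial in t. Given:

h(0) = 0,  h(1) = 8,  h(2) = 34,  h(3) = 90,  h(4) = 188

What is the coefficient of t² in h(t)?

First differences: 8, 26, 56, 98. Second differences: 18, 30, 42. Third differences: 12, 12.
Level-3 differences are constant, so h has degree 3.
Fitting a degree-3 polynomial gives h(t) = 2t³ + 3t² + 3t.
The coefficient of t² is 3.

3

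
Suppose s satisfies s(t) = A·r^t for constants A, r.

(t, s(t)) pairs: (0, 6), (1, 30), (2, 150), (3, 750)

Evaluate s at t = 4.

3750

Consecutive ratio: 30/6 = 5, and 150/30 = 5, so r = 5.
Then A·5^0 = 6 gives A = 6, and s(t) = 6·5^t.
s(4) = 6·5^4 = 3750.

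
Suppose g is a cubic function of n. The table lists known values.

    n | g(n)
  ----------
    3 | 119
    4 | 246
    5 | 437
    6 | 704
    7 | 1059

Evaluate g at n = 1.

First differences: 127, 191, 267, 355. Second differences: 64, 76, 88. Third differences: 12, 12.
Level-3 differences are constant, so g has degree 3.
Fitting a degree-3 polynomial gives g(n) = 2n³ + 8n² - 3n + 2.
Then g(1) = 9.

9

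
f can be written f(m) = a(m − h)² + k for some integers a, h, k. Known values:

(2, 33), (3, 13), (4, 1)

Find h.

5

First differences -20, -12; second difference 8 = 2a, so a = 4.
Expanding, the m-coefficient is −2ah = -8h; matching it to the data gives h = 5, and then k = -3.
So f(m) = 4(m − 5)² − 3.
Hence h = 5.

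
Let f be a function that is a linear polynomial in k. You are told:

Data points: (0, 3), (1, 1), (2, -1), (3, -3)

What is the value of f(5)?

First differences: -2, -2, -2.
Level-1 differences are constant, so f has degree 1.
Fitting a degree-1 polynomial gives f(k) = -2k + 3.
Then f(5) = -7.

-7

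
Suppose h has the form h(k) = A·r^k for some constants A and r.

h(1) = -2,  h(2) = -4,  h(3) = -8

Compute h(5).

Consecutive ratio: -4/(-2) = 2, and -8/(-4) = 2, so r = 2.
Then A·2^1 = -2 gives A = -1, and h(k) = -1·2^k.
h(5) = -1·2^5 = -32.

-32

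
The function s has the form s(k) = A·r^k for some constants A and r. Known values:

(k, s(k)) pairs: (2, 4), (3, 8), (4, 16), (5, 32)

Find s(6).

64

Consecutive ratio: 8/4 = 2, and 16/8 = 2, so r = 2.
Then A·2^2 = 4 gives A = 1, and s(k) = 1·2^k.
s(6) = 1·2^6 = 64.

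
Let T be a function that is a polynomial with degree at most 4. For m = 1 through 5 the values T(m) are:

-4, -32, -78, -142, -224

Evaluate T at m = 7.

First differences: -28, -46, -64, -82. Second differences: -18, -18, -18.
Level-2 differences are constant, so T has degree 2.
Fitting a degree-2 polynomial gives T(m) = -9m² - m + 6.
Then T(7) = -442.

-442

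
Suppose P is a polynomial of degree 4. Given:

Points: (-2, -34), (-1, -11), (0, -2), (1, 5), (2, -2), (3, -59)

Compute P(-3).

-107

Write P(n) = an^4 + bn³ + cn² + dn + e; the 6 given values yield a linear system in the 5 coefficients.
Solving, P(n) = -n^4 + 8n - 2.
Then P(-3) = -107.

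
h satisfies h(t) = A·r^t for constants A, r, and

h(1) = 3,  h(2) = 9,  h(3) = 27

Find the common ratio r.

3

Consecutive ratio: 9/3 = 3, and 27/9 = 3, so r = 3.
Then A·3^1 = 3 gives A = 1, and h(t) = 1·3^t.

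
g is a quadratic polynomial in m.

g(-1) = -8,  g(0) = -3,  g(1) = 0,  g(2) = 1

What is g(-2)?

-15

Write g(m) = am² + bm + c; the 4 given values yield a linear system in the 3 coefficients.
Solving, g(m) = -m² + 4m - 3.
Then g(-2) = -15.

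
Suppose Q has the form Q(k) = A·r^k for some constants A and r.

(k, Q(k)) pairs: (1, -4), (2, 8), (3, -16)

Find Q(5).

Consecutive ratio: 8/(-4) = -2, and -16/8 = -2, so r = -2.
Then A·(-2)^1 = -4 gives A = 2, and Q(k) = 2·(-2)^k.
Q(5) = 2·(-2)^5 = -64.

-64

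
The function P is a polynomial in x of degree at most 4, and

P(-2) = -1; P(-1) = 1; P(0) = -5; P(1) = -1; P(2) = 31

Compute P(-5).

-235

First differences: 2, -6, 4, 32. Second differences: -8, 10, 28. Third differences: 18, 18.
Level-3 differences are constant, so P has degree 3.
Fitting a degree-3 polynomial gives P(x) = 3x³ + 5x² - 4x - 5.
Then P(-5) = -235.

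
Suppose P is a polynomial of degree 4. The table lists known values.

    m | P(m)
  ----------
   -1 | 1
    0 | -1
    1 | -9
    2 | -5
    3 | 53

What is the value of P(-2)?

3

Write P(m) = am^4 + bm³ + cm² + dm + e; the 5 given values yield a linear system in the 5 coefficients.
Solving, P(m) = m^4 + m³ - 4m² - 6m - 1.
Then P(-2) = 3.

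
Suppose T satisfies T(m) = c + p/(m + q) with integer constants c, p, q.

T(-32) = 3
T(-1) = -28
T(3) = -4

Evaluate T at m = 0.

(T(m) − c)(m + q) = p for each data point; the three points give a linear system in c and q, then p follows.
Solving: c = 2, q = 2, p = -30, so T(m) = 2 − 30/(m + 2).
Then T(0) = 2 − 30/2 = -13.

-13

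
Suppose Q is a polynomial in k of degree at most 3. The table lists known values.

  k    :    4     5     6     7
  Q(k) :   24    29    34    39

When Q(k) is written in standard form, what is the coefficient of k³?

0

First differences: 5, 5, 5.
Level-1 differences are constant, so Q has degree 1.
Fitting a degree-1 polynomial gives Q(k) = 5k + 4.
The coefficient of k³ is 0.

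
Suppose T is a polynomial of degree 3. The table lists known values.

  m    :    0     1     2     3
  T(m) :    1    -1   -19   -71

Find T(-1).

Write T(m) = am³ + bm² + cm + d; the 4 given values yield a linear system in the 4 coefficients.
Solving, T(m) = -3m³ + m² + 1.
Then T(-1) = 5.

5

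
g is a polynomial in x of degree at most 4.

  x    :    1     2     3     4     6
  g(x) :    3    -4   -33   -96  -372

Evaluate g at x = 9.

-1341

Write g(x) = ax^4 + bx³ + cx² + dx + e; the 5 given values yield a linear system in the 5 coefficients.
Solving, the leading coefficient vanishes, and g(x) = -2x³ + x² + 4x.
Then g(9) = -1341.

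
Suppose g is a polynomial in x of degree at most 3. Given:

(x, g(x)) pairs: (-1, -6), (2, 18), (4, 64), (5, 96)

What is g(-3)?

8

Write g(x) = ax³ + bx² + cx + d; the 4 given values yield a linear system in the 4 coefficients.
Solving, the leading coefficient vanishes, and g(x) = 3x² + 5x - 4.
Then g(-3) = 8.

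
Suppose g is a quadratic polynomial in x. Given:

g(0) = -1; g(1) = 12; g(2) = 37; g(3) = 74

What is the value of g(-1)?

-2

First differences: 13, 25, 37. Second differences: 12, 12.
Level-2 differences are constant, so g has degree 2.
Fitting a degree-2 polynomial gives g(x) = 6x² + 7x - 1.
Then g(-1) = -2.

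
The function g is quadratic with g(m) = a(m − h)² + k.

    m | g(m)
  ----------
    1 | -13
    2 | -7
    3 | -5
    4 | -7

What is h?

3

First differences 6, 2, -2; second difference -4 = 2a, so a = -2.
Expanding, the m-coefficient is −2ah = 4h; matching it to the data gives h = 3, and then k = -5.
So g(m) = -2(m − 3)² − 5.
Hence h = 3.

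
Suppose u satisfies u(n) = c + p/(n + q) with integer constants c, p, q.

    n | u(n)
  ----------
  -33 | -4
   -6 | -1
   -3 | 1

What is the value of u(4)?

-41

(u(n) − c)(n + q) = p for each data point; the three points give a linear system in c and q, then p follows.
Solving: c = -5, q = -3, p = -36, so u(n) = -5 − 36/(n − 3).
Then u(4) = -5 − 36/1 = -41.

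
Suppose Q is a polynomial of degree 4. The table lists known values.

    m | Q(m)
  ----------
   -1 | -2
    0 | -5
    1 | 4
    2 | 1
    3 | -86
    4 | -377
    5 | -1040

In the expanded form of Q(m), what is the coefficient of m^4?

-2

First differences: -3, 9, -3, -87, -291, -663. Second differences: 12, -12, -84, -204, -372. Third differences: -24, -72, -120, -168. Fourth differences: -48, -48, -48.
Level-4 differences are constant, so Q has degree 4.
Fitting a degree-4 polynomial gives Q(m) = -2m^4 + 8m² + 3m - 5.
The coefficient of m^4 is -2.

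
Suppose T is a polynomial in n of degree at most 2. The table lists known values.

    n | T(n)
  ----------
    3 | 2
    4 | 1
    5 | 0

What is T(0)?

5

Write T(n) = an² + bn + c; the 3 given values yield a linear system in the 3 coefficients.
Solving, the leading coefficient vanishes, and T(n) = -n + 5.
The constant term is T(0) = 5.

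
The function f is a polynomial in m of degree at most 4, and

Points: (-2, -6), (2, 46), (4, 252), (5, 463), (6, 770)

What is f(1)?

Write f(m) = am^4 + bm³ + cm² + dm + e; the 5 given values yield a linear system in the 5 coefficients.
Solving, the leading coefficient vanishes, and f(m) = 3m³ + 3m² + m + 8.
Then f(1) = 15.

15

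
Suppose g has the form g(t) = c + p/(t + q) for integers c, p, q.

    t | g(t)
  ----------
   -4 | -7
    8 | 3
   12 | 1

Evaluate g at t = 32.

-1

(g(t) − c)(t + q) = p for each data point; the three points give a linear system in c and q, then p follows.
Solving: c = -2, q = -2, p = 30, so g(t) = -2 + 30/(t − 2).
Then g(32) = -2 + 30/30 = -1.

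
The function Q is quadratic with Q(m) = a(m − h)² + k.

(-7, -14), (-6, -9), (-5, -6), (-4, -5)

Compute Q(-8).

-21

First differences 5, 3, 1; second difference -2 = 2a, so a = -1.
Expanding, the m-coefficient is −2ah = 2h; matching it to the data gives h = -4, and then k = -5.
So Q(m) = -1(m + 4)² − 5.
Q(-8) = -1·(-4)² − 5 = -21.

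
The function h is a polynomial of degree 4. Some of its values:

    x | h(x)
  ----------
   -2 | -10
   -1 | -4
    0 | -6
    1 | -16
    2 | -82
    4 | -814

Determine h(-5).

-796

Write h(x) = ax^4 + bx³ + cx² + dx + e; the 6 given values yield a linear system in the 5 coefficients.
Solving, h(x) = -2x^4 - 4x³ - 2x² - 2x - 6.
Then h(-5) = -796.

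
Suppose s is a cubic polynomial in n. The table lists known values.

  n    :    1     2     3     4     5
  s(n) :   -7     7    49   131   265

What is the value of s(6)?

463

First differences: 14, 42, 82, 134. Second differences: 28, 40, 52. Third differences: 12, 12.
Level-3 differences are constant, so s has degree 3.
Fitting a degree-3 polynomial gives s(n) = 2n³ + 2n² - 6n - 5.
Then s(6) = 463.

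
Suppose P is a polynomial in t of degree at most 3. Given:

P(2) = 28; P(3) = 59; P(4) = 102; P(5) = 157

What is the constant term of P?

2

Write P(t) = at³ + bt² + ct + d; the 4 given values yield a linear system in the 4 coefficients.
Solving, the leading coefficient vanishes, and P(t) = 6t² + t + 2.
The constant term is P(0) = 2.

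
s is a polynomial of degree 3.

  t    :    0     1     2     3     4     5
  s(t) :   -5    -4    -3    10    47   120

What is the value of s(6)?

Write s(t) = at³ + bt² + ct + d; the 6 given values yield a linear system in the 4 coefficients.
Solving, s(t) = 2t³ - 6t² + 5t - 5.
Then s(6) = 241.

241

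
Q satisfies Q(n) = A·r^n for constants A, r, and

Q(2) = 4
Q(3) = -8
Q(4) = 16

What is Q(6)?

64

Consecutive ratio: -8/4 = -2, and 16/(-8) = -2, so r = -2.
Then A·(-2)^2 = 4 gives A = 1, and Q(n) = 1·(-2)^n.
Q(6) = 1·(-2)^6 = 64.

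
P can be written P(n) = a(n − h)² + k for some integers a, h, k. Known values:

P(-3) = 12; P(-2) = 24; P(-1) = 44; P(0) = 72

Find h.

First differences 12, 20, 28; second difference 8 = 2a, so a = 4.
Expanding, the n-coefficient is −2ah = -8h; matching it to the data gives h = -4, and then k = 8.
So P(n) = 4(n + 4)² + 8.
Hence h = -4.

-4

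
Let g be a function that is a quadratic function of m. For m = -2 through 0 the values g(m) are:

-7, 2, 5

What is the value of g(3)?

Write g(m) = am² + bm + c; the 3 given values yield a linear system in the 3 coefficients.
Solving, g(m) = -3m² + 5.
Then g(3) = -22.

-22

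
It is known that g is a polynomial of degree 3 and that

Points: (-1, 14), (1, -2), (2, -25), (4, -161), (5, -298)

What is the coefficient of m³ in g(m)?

Write g(m) = am³ + bm² + cm + d; the 5 given values yield a linear system in the 4 coefficients.
Solving, g(m) = -2m³ - m² - 6m + 7.
The coefficient of m³ is -2.

-2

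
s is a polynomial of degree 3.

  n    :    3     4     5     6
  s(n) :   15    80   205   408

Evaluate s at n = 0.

0

Write s(n) = an³ + bn² + cn + d; the 4 given values yield a linear system in the 4 coefficients.
Solving, s(n) = 3n³ - 6n² - 4n.
Then s(0) = 0.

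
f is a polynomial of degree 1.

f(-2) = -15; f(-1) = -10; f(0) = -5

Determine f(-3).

-20

First differences: 5, 5.
Level-1 differences are constant, so f has degree 1.
Fitting a degree-1 polynomial gives f(x) = 5x - 5.
Then f(-3) = -20.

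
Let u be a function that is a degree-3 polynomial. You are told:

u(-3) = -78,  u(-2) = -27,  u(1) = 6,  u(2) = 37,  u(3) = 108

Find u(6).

741

Write u(m) = am³ + bm² + cm + d; the 5 given values yield a linear system in the 4 coefficients.
Solving, u(m) = 3m³ + 2m² + 4m - 3.
Then u(6) = 741.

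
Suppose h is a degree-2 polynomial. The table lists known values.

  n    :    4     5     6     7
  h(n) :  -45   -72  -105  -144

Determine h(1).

0

First differences: -27, -33, -39. Second differences: -6, -6.
Level-2 differences are constant, so h has degree 2.
Fitting a degree-2 polynomial gives h(n) = -3n² + 3.
Then h(1) = 0.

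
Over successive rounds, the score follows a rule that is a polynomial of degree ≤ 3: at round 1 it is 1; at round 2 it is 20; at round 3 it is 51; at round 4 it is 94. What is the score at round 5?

149

Write the value at k as s(k).
Write s(k) = ak³ + bk² + ck + d; the 4 given values yield a linear system in the 4 coefficients.
Solving, the leading coefficient vanishes, and s(k) = 6k² + k - 6.
Then s(5) = 149.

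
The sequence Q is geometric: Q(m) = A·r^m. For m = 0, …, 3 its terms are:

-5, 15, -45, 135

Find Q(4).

Consecutive ratio: 15/(-5) = -3, and -45/15 = -3, so r = -3.
Then A·(-3)^0 = -5 gives A = -5, and Q(m) = -5·(-3)^m.
Q(4) = -5·(-3)^4 = -405.

-405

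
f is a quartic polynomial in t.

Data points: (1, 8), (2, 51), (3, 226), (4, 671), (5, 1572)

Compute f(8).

9591

Write f(t) = at^4 + bt³ + ct² + dt + e; the 5 given values yield a linear system in the 5 coefficients.
Solving, f(t) = 2t^4 + 3t³ - 2t² - 2t + 7.
Then f(8) = 9591.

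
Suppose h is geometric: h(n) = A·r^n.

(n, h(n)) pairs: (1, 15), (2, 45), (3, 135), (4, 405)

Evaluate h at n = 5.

1215

Consecutive ratio: 45/15 = 3, and 135/45 = 3, so r = 3.
Then A·3^1 = 15 gives A = 5, and h(n) = 5·3^n.
h(5) = 5·3^5 = 1215.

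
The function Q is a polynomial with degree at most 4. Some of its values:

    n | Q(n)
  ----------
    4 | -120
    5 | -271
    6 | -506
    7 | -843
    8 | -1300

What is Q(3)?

First differences: -151, -235, -337, -457. Second differences: -84, -102, -120. Third differences: -18, -18.
Level-3 differences are constant, so Q has degree 3.
Fitting a degree-3 polynomial gives Q(n) = -3n³ + 3n² + 5n + 4.
Then Q(3) = -35.

-35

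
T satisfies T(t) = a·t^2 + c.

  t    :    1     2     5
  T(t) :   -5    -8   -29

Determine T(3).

-13

From T(1) = -5 and T(2) = -8: 1a + c = -5 and 4a + c = -8.
Subtracting: 3a = -3, so a = -1; then c = -5 − (-1)·1 = -4.
So T(t) = -1t² − 4, and T(3) = -13.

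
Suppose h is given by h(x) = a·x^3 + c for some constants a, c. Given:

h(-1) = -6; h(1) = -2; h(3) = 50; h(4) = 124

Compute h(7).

From h(-1) = -6 and h(1) = -2: -1a + c = -6 and 1a + c = -2.
Subtracting: 2a = 4, so a = 2; then c = -6 − 2·(-1) = -4.
So h(x) = 2x³ − 4, and h(7) = 682.

682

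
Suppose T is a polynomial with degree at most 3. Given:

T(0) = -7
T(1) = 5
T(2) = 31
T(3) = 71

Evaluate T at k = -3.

Write T(k) = ak³ + bk² + ck + d; the 4 given values yield a linear system in the 4 coefficients.
Solving, the leading coefficient vanishes, and T(k) = 7k² + 5k - 7.
Then T(-3) = 41.

41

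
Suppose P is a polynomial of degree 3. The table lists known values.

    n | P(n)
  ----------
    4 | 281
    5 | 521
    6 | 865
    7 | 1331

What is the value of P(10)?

Write P(n) = an³ + bn² + cn + d; the 4 given values yield a linear system in the 4 coefficients.
Solving, P(n) = 3n³ + 7n² - 6n + 1.
Then P(10) = 3641.

3641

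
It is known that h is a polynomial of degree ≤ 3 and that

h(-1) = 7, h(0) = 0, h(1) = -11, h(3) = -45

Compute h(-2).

Write h(k) = ak³ + bk² + ck + d; the 4 given values yield a linear system in the 4 coefficients.
Solving, the leading coefficient vanishes, and h(k) = -2k² - 9k.
Then h(-2) = 10.

10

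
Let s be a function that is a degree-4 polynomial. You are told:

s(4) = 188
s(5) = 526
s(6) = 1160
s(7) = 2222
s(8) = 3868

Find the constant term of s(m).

-4

Write s(m) = am^4 + bm³ + cm² + dm + e; the 5 given values yield a linear system in the 5 coefficients.
Solving, s(m) = m^4 - 3m² - 4m - 4.
The constant term is s(0) = -4.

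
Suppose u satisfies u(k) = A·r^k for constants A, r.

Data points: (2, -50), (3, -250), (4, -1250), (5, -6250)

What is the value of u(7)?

Consecutive ratio: -250/(-50) = 5, and -1250/(-250) = 5, so r = 5.
Then A·5^2 = -50 gives A = -2, and u(k) = -2·5^k.
u(7) = -2·5^7 = -156250.

-156250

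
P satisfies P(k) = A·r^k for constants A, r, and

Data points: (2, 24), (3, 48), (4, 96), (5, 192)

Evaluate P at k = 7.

768

Consecutive ratio: 48/24 = 2, and 96/48 = 2, so r = 2.
Then A·2^2 = 24 gives A = 6, and P(k) = 6·2^k.
P(7) = 6·2^7 = 768.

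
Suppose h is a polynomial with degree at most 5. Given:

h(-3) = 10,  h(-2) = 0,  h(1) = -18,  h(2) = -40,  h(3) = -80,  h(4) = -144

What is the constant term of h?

Write h(n) = an^5 + bn^4 + cn³ + dn² + en + p; the 6 given values yield a linear system in the 6 coefficients.
Solving, the top 2 coefficients vanish, and h(n) = -n³ - 3n² - 6n - 8.
The constant term is h(0) = -8.

-8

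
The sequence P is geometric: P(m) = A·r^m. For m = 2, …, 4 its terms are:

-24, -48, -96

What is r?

Consecutive ratio: -48/(-24) = 2, and -96/(-48) = 2, so r = 2.
Then A·2^2 = -24 gives A = -6, and P(m) = -6·2^m.

2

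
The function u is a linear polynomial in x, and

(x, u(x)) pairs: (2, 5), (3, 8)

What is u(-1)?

Write u(x) = ax + b; the 2 given values yield a linear system in the 2 coefficients.
Solving, u(x) = 3x - 1.
Then u(-1) = -4.

-4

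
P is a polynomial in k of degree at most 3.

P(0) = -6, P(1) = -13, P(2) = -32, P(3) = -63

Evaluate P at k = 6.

First differences: -7, -19, -31. Second differences: -12, -12.
Level-2 differences are constant, so P has degree 2.
Fitting a degree-2 polynomial gives P(k) = -6k² - k - 6.
Then P(6) = -228.

-228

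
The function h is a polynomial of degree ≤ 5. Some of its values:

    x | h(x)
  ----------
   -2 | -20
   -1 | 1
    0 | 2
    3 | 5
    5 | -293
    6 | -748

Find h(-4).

Write h(x) = ax^5 + bx^4 + cx³ + dx² + ex + p; the 6 given values yield a linear system in the 6 coefficients.
Solving, the leading coefficient vanishes, and h(x) = -x^4 + 2x³ + 3x² + x + 2.
Then h(-4) = -338.

-338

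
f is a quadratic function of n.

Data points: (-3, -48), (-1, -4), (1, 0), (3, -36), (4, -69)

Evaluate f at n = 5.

Write f(n) = an² + bn + c; the 5 given values yield a linear system in the 3 coefficients.
Solving, f(n) = -5n² + 2n + 3.
Then f(5) = -112.

-112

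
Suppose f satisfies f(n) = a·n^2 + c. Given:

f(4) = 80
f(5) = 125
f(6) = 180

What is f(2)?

From f(4) = 80 and f(5) = 125: 16a + c = 80 and 25a + c = 125.
Subtracting: 9a = 45, so a = 5; then c = 80 − 5·16 = 0.
So f(n) = 5n² + 0, and f(2) = 20.

20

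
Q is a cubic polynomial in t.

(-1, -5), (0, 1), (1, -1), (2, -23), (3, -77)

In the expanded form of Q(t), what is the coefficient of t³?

First differences: 6, -2, -22, -54. Second differences: -8, -20, -32. Third differences: -12, -12.
Level-3 differences are constant, so Q has degree 3.
Fitting a degree-3 polynomial gives Q(t) = -2t³ - 4t² + 4t + 1.
The coefficient of t³ is -2.

-2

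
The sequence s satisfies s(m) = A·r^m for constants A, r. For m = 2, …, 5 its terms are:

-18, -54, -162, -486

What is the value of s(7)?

-4374

Consecutive ratio: -54/(-18) = 3, and -162/(-54) = 3, so r = 3.
Then A·3^2 = -18 gives A = -2, and s(m) = -2·3^m.
s(7) = -2·3^7 = -4374.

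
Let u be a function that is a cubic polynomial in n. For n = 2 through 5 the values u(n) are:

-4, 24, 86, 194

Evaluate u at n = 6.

360

Write u(n) = an³ + bn² + cn + d; the 4 given values yield a linear system in the 4 coefficients.
Solving, u(n) = 2n³ - n² - 5n - 6.
Then u(6) = 360.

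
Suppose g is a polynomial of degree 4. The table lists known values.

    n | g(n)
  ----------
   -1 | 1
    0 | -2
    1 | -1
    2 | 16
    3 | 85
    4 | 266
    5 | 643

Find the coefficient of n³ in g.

0

First differences: -3, 1, 17, 69, 181, 377. Second differences: 4, 16, 52, 112, 196. Third differences: 12, 36, 60, 84. Fourth differences: 24, 24, 24.
Level-4 differences are constant, so g has degree 4.
Fitting a degree-4 polynomial gives g(n) = n^4 + n² - n - 2.
The coefficient of n³ is 0.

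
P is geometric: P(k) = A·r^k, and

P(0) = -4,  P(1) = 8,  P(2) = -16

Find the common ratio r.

-2

Consecutive ratio: 8/(-4) = -2, and -16/8 = -2, so r = -2.
Then A·(-2)^0 = -4 gives A = -4, and P(k) = -4·(-2)^k.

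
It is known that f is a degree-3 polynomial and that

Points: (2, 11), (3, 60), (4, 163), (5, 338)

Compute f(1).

Write f(m) = am³ + bm² + cm + d; the 4 given values yield a linear system in the 4 coefficients.
Solving, f(m) = 3m³ - 8m + 3.
Then f(1) = -2.

-2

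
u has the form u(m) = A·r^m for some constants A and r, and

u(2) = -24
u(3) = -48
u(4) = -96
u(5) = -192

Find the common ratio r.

2

Consecutive ratio: -48/(-24) = 2, and -96/(-48) = 2, so r = 2.
Then A·2^2 = -24 gives A = -6, and u(m) = -6·2^m.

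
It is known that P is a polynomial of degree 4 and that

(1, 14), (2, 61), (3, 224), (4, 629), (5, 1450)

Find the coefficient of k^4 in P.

2

Write P(k) = ak^4 + bk³ + ck² + dk + e; the 5 given values yield a linear system in the 5 coefficients.
Solving, P(k) = 2k^4 + k³ + 2k² + 4k + 5.
The coefficient of k^4 is 2.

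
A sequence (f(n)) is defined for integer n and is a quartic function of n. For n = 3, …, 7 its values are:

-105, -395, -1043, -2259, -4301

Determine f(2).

-11

Write f(n) = an^4 + bn³ + cn² + dn + e; the 5 given values yield a linear system in the 5 coefficients.
Solving, f(n) = -2n^4 + n³ + 3n² + 2n - 3.
Then f(2) = -11.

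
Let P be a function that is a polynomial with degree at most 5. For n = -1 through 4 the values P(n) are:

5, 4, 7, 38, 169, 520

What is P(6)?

Write P(n) = an^5 + bn^4 + cn³ + dn² + en + p; the 6 given values yield a linear system in the 6 coefficients.
Solving, the leading coefficient vanishes, and P(n) = 2n^4 + n + 4.
Then P(6) = 2602.

2602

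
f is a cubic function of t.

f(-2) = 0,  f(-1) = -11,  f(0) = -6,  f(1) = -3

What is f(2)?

Write f(t) = at³ + bt² + ct + d; the 4 given values yield a linear system in the 4 coefficients.
Solving, f(t) = -3t³ - t² + 7t - 6.
Then f(2) = -20.

-20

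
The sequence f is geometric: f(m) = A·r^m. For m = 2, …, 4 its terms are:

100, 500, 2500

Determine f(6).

Consecutive ratio: 500/100 = 5, and 2500/500 = 5, so r = 5.
Then A·5^2 = 100 gives A = 4, and f(m) = 4·5^m.
f(6) = 4·5^6 = 62500.

62500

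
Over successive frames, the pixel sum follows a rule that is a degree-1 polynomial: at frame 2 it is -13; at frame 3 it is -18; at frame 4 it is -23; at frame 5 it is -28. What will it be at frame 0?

-3

Write the value at x as u(x).
First differences: -5, -5, -5.
Level-1 differences are constant, so u has degree 1.
Fitting a degree-1 polynomial gives u(x) = -5x - 3.
Then u(0) = -3.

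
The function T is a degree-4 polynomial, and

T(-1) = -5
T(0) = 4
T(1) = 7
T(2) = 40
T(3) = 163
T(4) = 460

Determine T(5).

1039

Write T(t) = at^4 + bt³ + ct² + dt + e; the 6 given values yield a linear system in the 5 coefficients.
Solving, T(t) = t^4 + 4t³ - 4t² + 2t + 4.
Then T(5) = 1039.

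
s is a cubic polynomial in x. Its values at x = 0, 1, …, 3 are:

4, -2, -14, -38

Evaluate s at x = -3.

Write s(x) = ax³ + bx² + cx + d; the 4 given values yield a linear system in the 4 coefficients.
Solving, s(x) = -x³ - 5x + 4.
Then s(-3) = 46.

46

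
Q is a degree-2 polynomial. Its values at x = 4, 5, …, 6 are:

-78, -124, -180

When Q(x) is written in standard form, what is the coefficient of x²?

-5

Write Q(x) = ax² + bx + c; the 3 given values yield a linear system in the 3 coefficients.
Solving, Q(x) = -5x² - x + 6.
The coefficient of x² is -5.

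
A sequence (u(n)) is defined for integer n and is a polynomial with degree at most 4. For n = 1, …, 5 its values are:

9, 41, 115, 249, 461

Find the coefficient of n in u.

2

Write u(n) = an^4 + bn³ + cn² + dn + e; the 5 given values yield a linear system in the 5 coefficients.
Solving, the leading coefficient vanishes, and u(n) = 3n³ + 3n² + 2n + 1.
The coefficient of n is 2.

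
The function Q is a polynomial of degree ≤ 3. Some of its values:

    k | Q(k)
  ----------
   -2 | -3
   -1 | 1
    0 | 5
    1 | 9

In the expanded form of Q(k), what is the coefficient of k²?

First differences: 4, 4, 4.
Level-1 differences are constant, so Q has degree 1.
Fitting a degree-1 polynomial gives Q(k) = 4k + 5.
The coefficient of k² is 0.

0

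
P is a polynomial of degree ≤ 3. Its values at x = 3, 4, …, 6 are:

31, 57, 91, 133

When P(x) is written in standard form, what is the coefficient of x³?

Write P(x) = ax³ + bx² + cx + d; the 4 given values yield a linear system in the 4 coefficients.
Solving, the leading coefficient vanishes, and P(x) = 4x² - 2x + 1.
The coefficient of x³ is 0.

0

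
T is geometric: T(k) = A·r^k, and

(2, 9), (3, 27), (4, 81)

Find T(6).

Consecutive ratio: 27/9 = 3, and 81/27 = 3, so r = 3.
Then A·3^2 = 9 gives A = 1, and T(k) = 1·3^k.
T(6) = 1·3^6 = 729.

729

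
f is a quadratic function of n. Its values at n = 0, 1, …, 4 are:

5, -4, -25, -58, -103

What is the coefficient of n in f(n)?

First differences: -9, -21, -33, -45. Second differences: -12, -12, -12.
Level-2 differences are constant, so f has degree 2.
Fitting a degree-2 polynomial gives f(n) = -6n² - 3n + 5.
The coefficient of n is -3.

-3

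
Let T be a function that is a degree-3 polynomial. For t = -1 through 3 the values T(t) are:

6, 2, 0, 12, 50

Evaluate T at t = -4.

First differences: -4, -2, 12, 38. Second differences: 2, 14, 26. Third differences: 12, 12.
Level-3 differences are constant, so T has degree 3.
Fitting a degree-3 polynomial gives T(t) = 2t³ + t² - 5t + 2.
Then T(-4) = -90.

-90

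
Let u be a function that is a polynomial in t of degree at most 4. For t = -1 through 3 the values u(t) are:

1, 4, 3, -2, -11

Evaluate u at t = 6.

-62

Write u(t) = at^4 + bt³ + ct² + dt + e; the 5 given values yield a linear system in the 5 coefficients.
Solving, the top 2 coefficients vanish, and u(t) = -2t² + t + 4.
Then u(6) = -62.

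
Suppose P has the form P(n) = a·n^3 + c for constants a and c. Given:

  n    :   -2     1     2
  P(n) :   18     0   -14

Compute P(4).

-126

From P(-2) = 18 and P(1) = 0: -8a + c = 18 and 1a + c = 0.
Subtracting: 9a = -18, so a = -2; then c = 18 − (-2)·(-8) = 2.
So P(n) = -2n³ + 2, and P(4) = -126.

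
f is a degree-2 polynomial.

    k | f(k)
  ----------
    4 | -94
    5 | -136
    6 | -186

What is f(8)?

-310

Write f(k) = ak² + bk + c; the 3 given values yield a linear system in the 3 coefficients.
Solving, f(k) = -4k² - 6k - 6.
Then f(8) = -310.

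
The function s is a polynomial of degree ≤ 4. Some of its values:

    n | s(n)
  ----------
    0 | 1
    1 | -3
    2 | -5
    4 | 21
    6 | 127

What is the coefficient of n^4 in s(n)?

0

Write s(n) = an^4 + bn³ + cn² + dn + e; the 5 given values yield a linear system in the 5 coefficients.
Solving, the leading coefficient vanishes, and s(n) = n³ - 2n² - 3n + 1.
The coefficient of n^4 is 0.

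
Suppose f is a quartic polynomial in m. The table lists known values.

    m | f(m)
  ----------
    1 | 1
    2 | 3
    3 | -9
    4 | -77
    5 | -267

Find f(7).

-1397

Write f(m) = am^4 + bm³ + cm² + dm + e; the 5 given values yield a linear system in the 5 coefficients.
Solving, f(m) = -m^4 + 3m³ - 4m + 3.
Then f(7) = -1397.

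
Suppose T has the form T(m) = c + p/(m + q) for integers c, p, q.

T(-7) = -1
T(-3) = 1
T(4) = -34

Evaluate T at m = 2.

26

(T(m) − c)(m + q) = p for each data point; the three points give a linear system in c and q, then p follows.
Solving: c = -4, q = -3, p = -30, so T(m) = -4 − 30/(m − 3).
Then T(2) = -4 − 30/(-1) = 26.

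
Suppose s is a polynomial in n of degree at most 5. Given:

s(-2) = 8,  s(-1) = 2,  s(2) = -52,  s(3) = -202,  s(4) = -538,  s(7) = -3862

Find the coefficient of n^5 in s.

Write s(n) = an^5 + bn^4 + cn³ + dn² + en + p; the 6 given values yield a linear system in the 6 coefficients.
Solving, the leading coefficient vanishes, and s(n) = -n^4 - 4n³ - 2n² + n + 2.
The coefficient of n^5 is 0.

0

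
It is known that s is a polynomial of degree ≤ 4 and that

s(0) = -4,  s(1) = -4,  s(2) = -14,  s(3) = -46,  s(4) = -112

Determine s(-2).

14

First differences: 0, -10, -32, -66. Second differences: -10, -22, -34. Third differences: -12, -12.
Level-3 differences are constant, so s has degree 3.
Fitting a degree-3 polynomial gives s(n) = -2n³ + n² + n - 4.
Then s(-2) = 14.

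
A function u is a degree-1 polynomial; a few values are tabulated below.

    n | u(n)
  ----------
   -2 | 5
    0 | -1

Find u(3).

-10

Write u(n) = an + b; the 2 given values yield a linear system in the 2 coefficients.
Solving, u(n) = -3n - 1.
Then u(3) = -10.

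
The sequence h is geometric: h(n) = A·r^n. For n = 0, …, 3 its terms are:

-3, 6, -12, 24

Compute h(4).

Consecutive ratio: 6/(-3) = -2, and -12/6 = -2, so r = -2.
Then A·(-2)^0 = -3 gives A = -3, and h(n) = -3·(-2)^n.
h(4) = -3·(-2)^4 = -48.

-48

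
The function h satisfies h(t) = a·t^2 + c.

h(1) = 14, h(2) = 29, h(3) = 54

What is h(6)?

189

From h(1) = 14 and h(2) = 29: 1a + c = 14 and 4a + c = 29.
Subtracting: 3a = 15, so a = 5; then c = 14 − 5·1 = 9.
So h(t) = 5t² + 9, and h(6) = 189.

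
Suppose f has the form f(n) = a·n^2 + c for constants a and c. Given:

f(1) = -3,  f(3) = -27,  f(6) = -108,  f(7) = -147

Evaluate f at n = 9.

-243

From f(1) = -3 and f(3) = -27: 1a + c = -3 and 9a + c = -27.
Subtracting: 8a = -24, so a = -3; then c = -3 − (-3)·1 = 0.
So f(n) = -3n² + 0, and f(9) = -243.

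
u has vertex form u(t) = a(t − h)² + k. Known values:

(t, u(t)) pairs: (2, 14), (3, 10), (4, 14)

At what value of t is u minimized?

3

First differences -4, 4; second difference 8 = 2a, so a = 4.
Expanding, the t-coefficient is −2ah = -8h; matching it to the data gives h = 3, and then k = 10.
So u(t) = 4(t − 3)² + 10.
Hence h = 3.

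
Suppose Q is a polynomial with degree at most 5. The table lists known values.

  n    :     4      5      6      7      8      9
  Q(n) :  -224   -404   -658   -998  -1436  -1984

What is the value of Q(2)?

-38

First differences: -180, -254, -340, -438, -548. Second differences: -74, -86, -98, -110. Third differences: -12, -12, -12.
Level-3 differences are constant, so Q has degree 3.
Fitting a degree-3 polynomial gives Q(n) = -2n³ - 7n² + 5n - 4.
Then Q(2) = -38.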